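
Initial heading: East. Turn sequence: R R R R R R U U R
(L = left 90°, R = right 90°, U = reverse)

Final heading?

Answer: Final heading: North

Derivation:
Start: East
  R (right (90° clockwise)) -> South
  R (right (90° clockwise)) -> West
  R (right (90° clockwise)) -> North
  R (right (90° clockwise)) -> East
  R (right (90° clockwise)) -> South
  R (right (90° clockwise)) -> West
  U (U-turn (180°)) -> East
  U (U-turn (180°)) -> West
  R (right (90° clockwise)) -> North
Final: North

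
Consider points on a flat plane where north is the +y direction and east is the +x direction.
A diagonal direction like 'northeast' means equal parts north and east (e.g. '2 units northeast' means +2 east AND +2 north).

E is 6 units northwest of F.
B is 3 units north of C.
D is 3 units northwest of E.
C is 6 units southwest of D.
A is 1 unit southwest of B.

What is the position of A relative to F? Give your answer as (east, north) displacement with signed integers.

Place F at the origin (east=0, north=0).
  E is 6 units northwest of F: delta (east=-6, north=+6); E at (east=-6, north=6).
  D is 3 units northwest of E: delta (east=-3, north=+3); D at (east=-9, north=9).
  C is 6 units southwest of D: delta (east=-6, north=-6); C at (east=-15, north=3).
  B is 3 units north of C: delta (east=+0, north=+3); B at (east=-15, north=6).
  A is 1 unit southwest of B: delta (east=-1, north=-1); A at (east=-16, north=5).
Therefore A relative to F: (east=-16, north=5).

Answer: A is at (east=-16, north=5) relative to F.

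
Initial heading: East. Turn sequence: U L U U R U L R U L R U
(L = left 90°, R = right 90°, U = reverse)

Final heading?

Answer: Final heading: East

Derivation:
Start: East
  U (U-turn (180°)) -> West
  L (left (90° counter-clockwise)) -> South
  U (U-turn (180°)) -> North
  U (U-turn (180°)) -> South
  R (right (90° clockwise)) -> West
  U (U-turn (180°)) -> East
  L (left (90° counter-clockwise)) -> North
  R (right (90° clockwise)) -> East
  U (U-turn (180°)) -> West
  L (left (90° counter-clockwise)) -> South
  R (right (90° clockwise)) -> West
  U (U-turn (180°)) -> East
Final: East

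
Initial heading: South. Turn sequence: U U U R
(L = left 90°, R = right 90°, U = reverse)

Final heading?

Answer: Final heading: East

Derivation:
Start: South
  U (U-turn (180°)) -> North
  U (U-turn (180°)) -> South
  U (U-turn (180°)) -> North
  R (right (90° clockwise)) -> East
Final: East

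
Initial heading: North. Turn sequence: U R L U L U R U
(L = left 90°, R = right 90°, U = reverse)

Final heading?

Answer: Final heading: North

Derivation:
Start: North
  U (U-turn (180°)) -> South
  R (right (90° clockwise)) -> West
  L (left (90° counter-clockwise)) -> South
  U (U-turn (180°)) -> North
  L (left (90° counter-clockwise)) -> West
  U (U-turn (180°)) -> East
  R (right (90° clockwise)) -> South
  U (U-turn (180°)) -> North
Final: North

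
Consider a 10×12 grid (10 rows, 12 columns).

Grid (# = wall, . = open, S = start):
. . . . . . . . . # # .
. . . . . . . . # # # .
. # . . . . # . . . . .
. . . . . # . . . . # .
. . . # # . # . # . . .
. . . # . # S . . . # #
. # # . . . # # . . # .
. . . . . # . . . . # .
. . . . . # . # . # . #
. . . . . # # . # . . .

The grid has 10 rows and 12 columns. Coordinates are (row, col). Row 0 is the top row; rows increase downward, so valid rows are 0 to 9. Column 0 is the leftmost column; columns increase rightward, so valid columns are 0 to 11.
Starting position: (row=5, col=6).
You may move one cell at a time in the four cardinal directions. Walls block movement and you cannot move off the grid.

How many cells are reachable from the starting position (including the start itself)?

Answer: Reachable cells: 81

Derivation:
BFS flood-fill from (row=5, col=6):
  Distance 0: (row=5, col=6)
  Distance 1: (row=5, col=7)
  Distance 2: (row=4, col=7), (row=5, col=8)
  Distance 3: (row=3, col=7), (row=5, col=9), (row=6, col=8)
  Distance 4: (row=2, col=7), (row=3, col=6), (row=3, col=8), (row=4, col=9), (row=6, col=9), (row=7, col=8)
  Distance 5: (row=1, col=7), (row=2, col=8), (row=3, col=9), (row=4, col=10), (row=7, col=7), (row=7, col=9), (row=8, col=8)
  Distance 6: (row=0, col=7), (row=1, col=6), (row=2, col=9), (row=4, col=11), (row=7, col=6)
  Distance 7: (row=0, col=6), (row=0, col=8), (row=1, col=5), (row=2, col=10), (row=3, col=11), (row=8, col=6)
  Distance 8: (row=0, col=5), (row=1, col=4), (row=2, col=5), (row=2, col=11)
  Distance 9: (row=0, col=4), (row=1, col=3), (row=1, col=11), (row=2, col=4)
  Distance 10: (row=0, col=3), (row=0, col=11), (row=1, col=2), (row=2, col=3), (row=3, col=4)
  Distance 11: (row=0, col=2), (row=1, col=1), (row=2, col=2), (row=3, col=3)
  Distance 12: (row=0, col=1), (row=1, col=0), (row=3, col=2)
  Distance 13: (row=0, col=0), (row=2, col=0), (row=3, col=1), (row=4, col=2)
  Distance 14: (row=3, col=0), (row=4, col=1), (row=5, col=2)
  Distance 15: (row=4, col=0), (row=5, col=1)
  Distance 16: (row=5, col=0)
  Distance 17: (row=6, col=0)
  Distance 18: (row=7, col=0)
  Distance 19: (row=7, col=1), (row=8, col=0)
  Distance 20: (row=7, col=2), (row=8, col=1), (row=9, col=0)
  Distance 21: (row=7, col=3), (row=8, col=2), (row=9, col=1)
  Distance 22: (row=6, col=3), (row=7, col=4), (row=8, col=3), (row=9, col=2)
  Distance 23: (row=6, col=4), (row=8, col=4), (row=9, col=3)
  Distance 24: (row=5, col=4), (row=6, col=5), (row=9, col=4)
Total reachable: 81 (grid has 89 open cells total)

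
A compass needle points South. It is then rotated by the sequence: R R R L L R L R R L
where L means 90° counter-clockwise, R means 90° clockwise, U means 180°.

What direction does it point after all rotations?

Answer: Final heading: North

Derivation:
Start: South
  R (right (90° clockwise)) -> West
  R (right (90° clockwise)) -> North
  R (right (90° clockwise)) -> East
  L (left (90° counter-clockwise)) -> North
  L (left (90° counter-clockwise)) -> West
  R (right (90° clockwise)) -> North
  L (left (90° counter-clockwise)) -> West
  R (right (90° clockwise)) -> North
  R (right (90° clockwise)) -> East
  L (left (90° counter-clockwise)) -> North
Final: North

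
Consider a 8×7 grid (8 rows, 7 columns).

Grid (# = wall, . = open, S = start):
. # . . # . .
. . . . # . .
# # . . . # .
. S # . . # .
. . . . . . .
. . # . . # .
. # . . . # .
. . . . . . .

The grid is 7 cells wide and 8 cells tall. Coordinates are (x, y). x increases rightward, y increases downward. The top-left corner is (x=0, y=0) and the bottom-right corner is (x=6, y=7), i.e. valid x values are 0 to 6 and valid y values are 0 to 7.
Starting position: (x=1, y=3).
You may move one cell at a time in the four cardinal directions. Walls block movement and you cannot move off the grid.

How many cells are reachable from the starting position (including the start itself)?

BFS flood-fill from (x=1, y=3):
  Distance 0: (x=1, y=3)
  Distance 1: (x=0, y=3), (x=1, y=4)
  Distance 2: (x=0, y=4), (x=2, y=4), (x=1, y=5)
  Distance 3: (x=3, y=4), (x=0, y=5)
  Distance 4: (x=3, y=3), (x=4, y=4), (x=3, y=5), (x=0, y=6)
  Distance 5: (x=3, y=2), (x=4, y=3), (x=5, y=4), (x=4, y=5), (x=3, y=6), (x=0, y=7)
  Distance 6: (x=3, y=1), (x=2, y=2), (x=4, y=2), (x=6, y=4), (x=2, y=6), (x=4, y=6), (x=1, y=7), (x=3, y=7)
  Distance 7: (x=3, y=0), (x=2, y=1), (x=6, y=3), (x=6, y=5), (x=2, y=7), (x=4, y=7)
  Distance 8: (x=2, y=0), (x=1, y=1), (x=6, y=2), (x=6, y=6), (x=5, y=7)
  Distance 9: (x=0, y=1), (x=6, y=1), (x=6, y=7)
  Distance 10: (x=0, y=0), (x=6, y=0), (x=5, y=1)
  Distance 11: (x=5, y=0)
Total reachable: 44 (grid has 44 open cells total)

Answer: Reachable cells: 44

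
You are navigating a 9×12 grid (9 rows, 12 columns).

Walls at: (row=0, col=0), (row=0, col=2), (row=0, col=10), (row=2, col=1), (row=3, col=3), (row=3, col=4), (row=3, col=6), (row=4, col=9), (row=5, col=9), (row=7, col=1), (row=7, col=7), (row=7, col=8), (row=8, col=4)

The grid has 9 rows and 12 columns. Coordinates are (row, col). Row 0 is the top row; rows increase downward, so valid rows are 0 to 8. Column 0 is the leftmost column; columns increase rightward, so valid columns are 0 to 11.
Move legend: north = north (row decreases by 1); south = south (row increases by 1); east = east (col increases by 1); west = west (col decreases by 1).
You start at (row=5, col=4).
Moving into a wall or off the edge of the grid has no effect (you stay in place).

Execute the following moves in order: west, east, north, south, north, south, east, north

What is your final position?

Answer: Final position: (row=4, col=5)

Derivation:
Start: (row=5, col=4)
  west (west): (row=5, col=4) -> (row=5, col=3)
  east (east): (row=5, col=3) -> (row=5, col=4)
  north (north): (row=5, col=4) -> (row=4, col=4)
  south (south): (row=4, col=4) -> (row=5, col=4)
  north (north): (row=5, col=4) -> (row=4, col=4)
  south (south): (row=4, col=4) -> (row=5, col=4)
  east (east): (row=5, col=4) -> (row=5, col=5)
  north (north): (row=5, col=5) -> (row=4, col=5)
Final: (row=4, col=5)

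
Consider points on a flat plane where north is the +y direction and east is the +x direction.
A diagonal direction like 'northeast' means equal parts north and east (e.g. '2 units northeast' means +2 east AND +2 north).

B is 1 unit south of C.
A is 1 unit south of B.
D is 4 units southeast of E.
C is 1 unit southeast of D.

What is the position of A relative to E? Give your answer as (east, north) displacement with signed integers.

Answer: A is at (east=5, north=-7) relative to E.

Derivation:
Place E at the origin (east=0, north=0).
  D is 4 units southeast of E: delta (east=+4, north=-4); D at (east=4, north=-4).
  C is 1 unit southeast of D: delta (east=+1, north=-1); C at (east=5, north=-5).
  B is 1 unit south of C: delta (east=+0, north=-1); B at (east=5, north=-6).
  A is 1 unit south of B: delta (east=+0, north=-1); A at (east=5, north=-7).
Therefore A relative to E: (east=5, north=-7).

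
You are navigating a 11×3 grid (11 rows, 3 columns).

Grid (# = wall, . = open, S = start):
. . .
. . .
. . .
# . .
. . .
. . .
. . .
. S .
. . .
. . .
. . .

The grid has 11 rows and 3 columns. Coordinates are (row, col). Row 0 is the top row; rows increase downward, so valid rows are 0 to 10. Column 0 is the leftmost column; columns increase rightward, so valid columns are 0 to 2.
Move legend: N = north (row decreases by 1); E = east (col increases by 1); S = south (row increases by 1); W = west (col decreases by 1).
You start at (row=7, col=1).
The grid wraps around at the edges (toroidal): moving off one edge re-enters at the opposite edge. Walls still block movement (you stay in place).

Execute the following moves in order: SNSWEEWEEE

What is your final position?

Answer: Final position: (row=8, col=1)

Derivation:
Start: (row=7, col=1)
  S (south): (row=7, col=1) -> (row=8, col=1)
  N (north): (row=8, col=1) -> (row=7, col=1)
  S (south): (row=7, col=1) -> (row=8, col=1)
  W (west): (row=8, col=1) -> (row=8, col=0)
  E (east): (row=8, col=0) -> (row=8, col=1)
  E (east): (row=8, col=1) -> (row=8, col=2)
  W (west): (row=8, col=2) -> (row=8, col=1)
  E (east): (row=8, col=1) -> (row=8, col=2)
  E (east): (row=8, col=2) -> (row=8, col=0)
  E (east): (row=8, col=0) -> (row=8, col=1)
Final: (row=8, col=1)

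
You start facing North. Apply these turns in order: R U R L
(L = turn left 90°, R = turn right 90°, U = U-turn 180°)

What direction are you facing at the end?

Start: North
  R (right (90° clockwise)) -> East
  U (U-turn (180°)) -> West
  R (right (90° clockwise)) -> North
  L (left (90° counter-clockwise)) -> West
Final: West

Answer: Final heading: West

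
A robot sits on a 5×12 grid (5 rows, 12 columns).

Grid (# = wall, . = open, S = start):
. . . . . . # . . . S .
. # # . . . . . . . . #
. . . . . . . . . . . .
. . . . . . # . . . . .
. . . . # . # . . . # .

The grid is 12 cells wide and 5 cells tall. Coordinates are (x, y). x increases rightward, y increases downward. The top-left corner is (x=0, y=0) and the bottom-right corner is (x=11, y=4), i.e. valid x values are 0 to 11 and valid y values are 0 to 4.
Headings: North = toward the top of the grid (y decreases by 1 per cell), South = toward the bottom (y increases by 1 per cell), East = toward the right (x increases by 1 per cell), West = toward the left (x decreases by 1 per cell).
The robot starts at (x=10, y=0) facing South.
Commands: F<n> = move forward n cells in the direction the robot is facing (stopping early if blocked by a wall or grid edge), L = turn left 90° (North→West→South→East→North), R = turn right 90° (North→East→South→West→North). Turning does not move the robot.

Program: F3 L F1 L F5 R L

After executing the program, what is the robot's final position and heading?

Start: (x=10, y=0), facing South
  F3: move forward 3, now at (x=10, y=3)
  L: turn left, now facing East
  F1: move forward 1, now at (x=11, y=3)
  L: turn left, now facing North
  F5: move forward 1/5 (blocked), now at (x=11, y=2)
  R: turn right, now facing East
  L: turn left, now facing North
Final: (x=11, y=2), facing North

Answer: Final position: (x=11, y=2), facing North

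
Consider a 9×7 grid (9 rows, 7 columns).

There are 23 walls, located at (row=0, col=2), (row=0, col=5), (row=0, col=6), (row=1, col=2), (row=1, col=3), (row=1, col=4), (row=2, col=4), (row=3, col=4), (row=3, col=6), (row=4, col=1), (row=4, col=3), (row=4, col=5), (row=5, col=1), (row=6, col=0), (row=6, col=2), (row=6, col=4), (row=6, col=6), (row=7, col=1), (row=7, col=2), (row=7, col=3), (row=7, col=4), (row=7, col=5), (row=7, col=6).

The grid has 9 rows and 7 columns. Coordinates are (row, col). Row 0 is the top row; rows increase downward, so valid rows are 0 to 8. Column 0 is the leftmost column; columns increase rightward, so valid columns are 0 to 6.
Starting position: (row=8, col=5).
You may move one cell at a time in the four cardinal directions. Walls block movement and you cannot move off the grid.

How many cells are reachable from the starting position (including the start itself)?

Answer: Reachable cells: 8

Derivation:
BFS flood-fill from (row=8, col=5):
  Distance 0: (row=8, col=5)
  Distance 1: (row=8, col=4), (row=8, col=6)
  Distance 2: (row=8, col=3)
  Distance 3: (row=8, col=2)
  Distance 4: (row=8, col=1)
  Distance 5: (row=8, col=0)
  Distance 6: (row=7, col=0)
Total reachable: 8 (grid has 40 open cells total)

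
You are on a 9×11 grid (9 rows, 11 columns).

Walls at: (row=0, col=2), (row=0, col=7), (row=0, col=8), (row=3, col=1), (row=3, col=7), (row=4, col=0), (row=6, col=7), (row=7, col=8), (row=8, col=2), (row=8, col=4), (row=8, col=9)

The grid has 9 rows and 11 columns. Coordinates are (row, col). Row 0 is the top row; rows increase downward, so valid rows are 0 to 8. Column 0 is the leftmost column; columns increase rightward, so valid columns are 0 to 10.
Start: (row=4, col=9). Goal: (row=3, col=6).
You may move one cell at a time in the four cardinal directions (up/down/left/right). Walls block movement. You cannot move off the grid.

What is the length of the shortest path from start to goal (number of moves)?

Answer: Shortest path length: 4

Derivation:
BFS from (row=4, col=9) until reaching (row=3, col=6):
  Distance 0: (row=4, col=9)
  Distance 1: (row=3, col=9), (row=4, col=8), (row=4, col=10), (row=5, col=9)
  Distance 2: (row=2, col=9), (row=3, col=8), (row=3, col=10), (row=4, col=7), (row=5, col=8), (row=5, col=10), (row=6, col=9)
  Distance 3: (row=1, col=9), (row=2, col=8), (row=2, col=10), (row=4, col=6), (row=5, col=7), (row=6, col=8), (row=6, col=10), (row=7, col=9)
  Distance 4: (row=0, col=9), (row=1, col=8), (row=1, col=10), (row=2, col=7), (row=3, col=6), (row=4, col=5), (row=5, col=6), (row=7, col=10)  <- goal reached here
One shortest path (4 moves): (row=4, col=9) -> (row=4, col=8) -> (row=4, col=7) -> (row=4, col=6) -> (row=3, col=6)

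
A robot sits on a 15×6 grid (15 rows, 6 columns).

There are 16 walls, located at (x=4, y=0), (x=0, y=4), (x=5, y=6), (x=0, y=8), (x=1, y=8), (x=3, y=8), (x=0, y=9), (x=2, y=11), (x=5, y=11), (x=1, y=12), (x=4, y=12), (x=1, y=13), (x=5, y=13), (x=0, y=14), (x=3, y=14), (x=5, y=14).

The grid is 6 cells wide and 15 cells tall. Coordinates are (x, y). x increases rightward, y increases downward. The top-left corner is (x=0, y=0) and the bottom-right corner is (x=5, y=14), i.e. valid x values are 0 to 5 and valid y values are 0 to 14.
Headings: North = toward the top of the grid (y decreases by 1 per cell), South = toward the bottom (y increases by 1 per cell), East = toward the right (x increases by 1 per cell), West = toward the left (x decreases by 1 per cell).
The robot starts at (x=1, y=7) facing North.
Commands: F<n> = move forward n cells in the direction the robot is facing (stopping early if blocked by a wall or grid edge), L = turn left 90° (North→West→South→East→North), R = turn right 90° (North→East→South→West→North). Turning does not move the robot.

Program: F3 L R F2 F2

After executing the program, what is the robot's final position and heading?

Answer: Final position: (x=1, y=0), facing North

Derivation:
Start: (x=1, y=7), facing North
  F3: move forward 3, now at (x=1, y=4)
  L: turn left, now facing West
  R: turn right, now facing North
  F2: move forward 2, now at (x=1, y=2)
  F2: move forward 2, now at (x=1, y=0)
Final: (x=1, y=0), facing North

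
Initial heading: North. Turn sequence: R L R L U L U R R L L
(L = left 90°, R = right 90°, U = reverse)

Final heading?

Answer: Final heading: West

Derivation:
Start: North
  R (right (90° clockwise)) -> East
  L (left (90° counter-clockwise)) -> North
  R (right (90° clockwise)) -> East
  L (left (90° counter-clockwise)) -> North
  U (U-turn (180°)) -> South
  L (left (90° counter-clockwise)) -> East
  U (U-turn (180°)) -> West
  R (right (90° clockwise)) -> North
  R (right (90° clockwise)) -> East
  L (left (90° counter-clockwise)) -> North
  L (left (90° counter-clockwise)) -> West
Final: West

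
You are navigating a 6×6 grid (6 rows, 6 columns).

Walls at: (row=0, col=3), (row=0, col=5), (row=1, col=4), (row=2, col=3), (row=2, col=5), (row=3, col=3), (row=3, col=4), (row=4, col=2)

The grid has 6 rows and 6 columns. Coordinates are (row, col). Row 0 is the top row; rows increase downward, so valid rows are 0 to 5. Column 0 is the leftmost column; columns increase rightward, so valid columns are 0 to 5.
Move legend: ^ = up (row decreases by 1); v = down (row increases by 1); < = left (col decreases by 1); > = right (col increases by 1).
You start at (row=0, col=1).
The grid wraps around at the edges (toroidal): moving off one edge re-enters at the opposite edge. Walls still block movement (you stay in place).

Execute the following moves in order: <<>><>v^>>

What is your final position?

Answer: Final position: (row=0, col=2)

Derivation:
Start: (row=0, col=1)
  < (left): (row=0, col=1) -> (row=0, col=0)
  < (left): blocked, stay at (row=0, col=0)
  > (right): (row=0, col=0) -> (row=0, col=1)
  > (right): (row=0, col=1) -> (row=0, col=2)
  < (left): (row=0, col=2) -> (row=0, col=1)
  > (right): (row=0, col=1) -> (row=0, col=2)
  v (down): (row=0, col=2) -> (row=1, col=2)
  ^ (up): (row=1, col=2) -> (row=0, col=2)
  > (right): blocked, stay at (row=0, col=2)
  > (right): blocked, stay at (row=0, col=2)
Final: (row=0, col=2)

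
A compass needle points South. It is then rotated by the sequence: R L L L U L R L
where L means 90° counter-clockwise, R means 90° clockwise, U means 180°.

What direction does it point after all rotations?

Answer: Final heading: East

Derivation:
Start: South
  R (right (90° clockwise)) -> West
  L (left (90° counter-clockwise)) -> South
  L (left (90° counter-clockwise)) -> East
  L (left (90° counter-clockwise)) -> North
  U (U-turn (180°)) -> South
  L (left (90° counter-clockwise)) -> East
  R (right (90° clockwise)) -> South
  L (left (90° counter-clockwise)) -> East
Final: East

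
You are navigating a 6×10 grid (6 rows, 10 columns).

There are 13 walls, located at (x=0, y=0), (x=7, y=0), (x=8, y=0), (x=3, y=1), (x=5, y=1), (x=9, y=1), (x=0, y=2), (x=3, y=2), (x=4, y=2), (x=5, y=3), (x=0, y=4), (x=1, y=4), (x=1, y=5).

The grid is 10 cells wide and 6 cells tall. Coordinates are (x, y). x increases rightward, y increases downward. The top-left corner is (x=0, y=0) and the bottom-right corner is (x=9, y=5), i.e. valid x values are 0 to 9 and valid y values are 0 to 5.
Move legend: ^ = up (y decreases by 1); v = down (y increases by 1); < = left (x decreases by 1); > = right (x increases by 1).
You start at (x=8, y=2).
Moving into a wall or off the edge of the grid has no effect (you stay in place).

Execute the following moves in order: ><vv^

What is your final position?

Start: (x=8, y=2)
  > (right): (x=8, y=2) -> (x=9, y=2)
  < (left): (x=9, y=2) -> (x=8, y=2)
  v (down): (x=8, y=2) -> (x=8, y=3)
  v (down): (x=8, y=3) -> (x=8, y=4)
  ^ (up): (x=8, y=4) -> (x=8, y=3)
Final: (x=8, y=3)

Answer: Final position: (x=8, y=3)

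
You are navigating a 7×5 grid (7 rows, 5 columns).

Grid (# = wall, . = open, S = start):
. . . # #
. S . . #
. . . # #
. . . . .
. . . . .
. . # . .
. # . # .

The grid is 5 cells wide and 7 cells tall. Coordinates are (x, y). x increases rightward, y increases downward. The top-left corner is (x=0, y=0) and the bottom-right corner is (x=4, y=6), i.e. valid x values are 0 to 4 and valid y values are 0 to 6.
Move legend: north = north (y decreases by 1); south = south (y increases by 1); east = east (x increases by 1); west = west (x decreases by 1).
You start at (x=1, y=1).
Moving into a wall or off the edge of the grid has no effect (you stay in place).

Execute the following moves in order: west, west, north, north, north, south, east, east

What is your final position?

Answer: Final position: (x=2, y=1)

Derivation:
Start: (x=1, y=1)
  west (west): (x=1, y=1) -> (x=0, y=1)
  west (west): blocked, stay at (x=0, y=1)
  north (north): (x=0, y=1) -> (x=0, y=0)
  north (north): blocked, stay at (x=0, y=0)
  north (north): blocked, stay at (x=0, y=0)
  south (south): (x=0, y=0) -> (x=0, y=1)
  east (east): (x=0, y=1) -> (x=1, y=1)
  east (east): (x=1, y=1) -> (x=2, y=1)
Final: (x=2, y=1)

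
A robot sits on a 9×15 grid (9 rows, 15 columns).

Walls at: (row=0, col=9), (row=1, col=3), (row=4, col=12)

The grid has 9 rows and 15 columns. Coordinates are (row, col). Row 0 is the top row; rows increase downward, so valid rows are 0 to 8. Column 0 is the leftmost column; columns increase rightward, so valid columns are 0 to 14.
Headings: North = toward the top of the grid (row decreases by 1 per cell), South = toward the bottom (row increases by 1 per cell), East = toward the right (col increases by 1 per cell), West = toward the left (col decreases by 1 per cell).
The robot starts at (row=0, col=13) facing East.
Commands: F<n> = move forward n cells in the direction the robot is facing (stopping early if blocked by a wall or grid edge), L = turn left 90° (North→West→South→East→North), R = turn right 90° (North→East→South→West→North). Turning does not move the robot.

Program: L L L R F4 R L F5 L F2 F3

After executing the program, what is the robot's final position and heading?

Answer: Final position: (row=5, col=10), facing South

Derivation:
Start: (row=0, col=13), facing East
  L: turn left, now facing North
  L: turn left, now facing West
  L: turn left, now facing South
  R: turn right, now facing West
  F4: move forward 3/4 (blocked), now at (row=0, col=10)
  R: turn right, now facing North
  L: turn left, now facing West
  F5: move forward 0/5 (blocked), now at (row=0, col=10)
  L: turn left, now facing South
  F2: move forward 2, now at (row=2, col=10)
  F3: move forward 3, now at (row=5, col=10)
Final: (row=5, col=10), facing South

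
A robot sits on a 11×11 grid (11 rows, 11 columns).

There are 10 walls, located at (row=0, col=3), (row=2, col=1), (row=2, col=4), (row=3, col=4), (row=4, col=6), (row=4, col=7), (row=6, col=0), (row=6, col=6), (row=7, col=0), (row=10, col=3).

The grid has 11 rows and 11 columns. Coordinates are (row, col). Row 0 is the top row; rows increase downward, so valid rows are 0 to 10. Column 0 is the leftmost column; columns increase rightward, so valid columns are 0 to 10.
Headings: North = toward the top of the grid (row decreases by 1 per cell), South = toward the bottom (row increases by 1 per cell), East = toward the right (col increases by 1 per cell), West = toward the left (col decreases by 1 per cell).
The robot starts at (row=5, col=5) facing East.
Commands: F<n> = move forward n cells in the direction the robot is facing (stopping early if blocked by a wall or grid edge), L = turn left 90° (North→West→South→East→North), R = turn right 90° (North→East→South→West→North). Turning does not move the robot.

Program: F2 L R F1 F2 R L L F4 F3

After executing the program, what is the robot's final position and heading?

Start: (row=5, col=5), facing East
  F2: move forward 2, now at (row=5, col=7)
  L: turn left, now facing North
  R: turn right, now facing East
  F1: move forward 1, now at (row=5, col=8)
  F2: move forward 2, now at (row=5, col=10)
  R: turn right, now facing South
  L: turn left, now facing East
  L: turn left, now facing North
  F4: move forward 4, now at (row=1, col=10)
  F3: move forward 1/3 (blocked), now at (row=0, col=10)
Final: (row=0, col=10), facing North

Answer: Final position: (row=0, col=10), facing North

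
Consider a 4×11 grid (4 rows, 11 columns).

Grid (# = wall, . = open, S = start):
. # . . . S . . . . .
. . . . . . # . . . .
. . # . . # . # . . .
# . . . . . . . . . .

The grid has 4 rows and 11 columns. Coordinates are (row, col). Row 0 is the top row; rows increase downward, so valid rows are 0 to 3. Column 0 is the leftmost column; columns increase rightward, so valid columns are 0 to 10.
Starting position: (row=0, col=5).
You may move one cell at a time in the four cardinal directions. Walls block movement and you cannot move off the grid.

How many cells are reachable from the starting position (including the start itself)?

Answer: Reachable cells: 38

Derivation:
BFS flood-fill from (row=0, col=5):
  Distance 0: (row=0, col=5)
  Distance 1: (row=0, col=4), (row=0, col=6), (row=1, col=5)
  Distance 2: (row=0, col=3), (row=0, col=7), (row=1, col=4)
  Distance 3: (row=0, col=2), (row=0, col=8), (row=1, col=3), (row=1, col=7), (row=2, col=4)
  Distance 4: (row=0, col=9), (row=1, col=2), (row=1, col=8), (row=2, col=3), (row=3, col=4)
  Distance 5: (row=0, col=10), (row=1, col=1), (row=1, col=9), (row=2, col=8), (row=3, col=3), (row=3, col=5)
  Distance 6: (row=1, col=0), (row=1, col=10), (row=2, col=1), (row=2, col=9), (row=3, col=2), (row=3, col=6), (row=3, col=8)
  Distance 7: (row=0, col=0), (row=2, col=0), (row=2, col=6), (row=2, col=10), (row=3, col=1), (row=3, col=7), (row=3, col=9)
  Distance 8: (row=3, col=10)
Total reachable: 38 (grid has 38 open cells total)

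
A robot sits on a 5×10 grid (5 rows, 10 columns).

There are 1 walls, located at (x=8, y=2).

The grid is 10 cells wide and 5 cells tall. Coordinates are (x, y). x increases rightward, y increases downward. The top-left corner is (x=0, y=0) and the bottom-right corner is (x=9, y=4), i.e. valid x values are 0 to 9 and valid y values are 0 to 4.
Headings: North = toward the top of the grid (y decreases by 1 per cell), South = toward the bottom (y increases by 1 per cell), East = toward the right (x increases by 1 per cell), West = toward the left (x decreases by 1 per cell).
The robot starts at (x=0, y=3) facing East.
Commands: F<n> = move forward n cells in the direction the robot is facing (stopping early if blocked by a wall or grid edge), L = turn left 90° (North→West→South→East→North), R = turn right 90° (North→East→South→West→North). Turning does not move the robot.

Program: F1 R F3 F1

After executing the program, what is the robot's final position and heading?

Start: (x=0, y=3), facing East
  F1: move forward 1, now at (x=1, y=3)
  R: turn right, now facing South
  F3: move forward 1/3 (blocked), now at (x=1, y=4)
  F1: move forward 0/1 (blocked), now at (x=1, y=4)
Final: (x=1, y=4), facing South

Answer: Final position: (x=1, y=4), facing South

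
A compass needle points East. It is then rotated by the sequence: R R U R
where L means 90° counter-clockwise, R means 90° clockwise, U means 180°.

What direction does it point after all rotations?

Answer: Final heading: South

Derivation:
Start: East
  R (right (90° clockwise)) -> South
  R (right (90° clockwise)) -> West
  U (U-turn (180°)) -> East
  R (right (90° clockwise)) -> South
Final: South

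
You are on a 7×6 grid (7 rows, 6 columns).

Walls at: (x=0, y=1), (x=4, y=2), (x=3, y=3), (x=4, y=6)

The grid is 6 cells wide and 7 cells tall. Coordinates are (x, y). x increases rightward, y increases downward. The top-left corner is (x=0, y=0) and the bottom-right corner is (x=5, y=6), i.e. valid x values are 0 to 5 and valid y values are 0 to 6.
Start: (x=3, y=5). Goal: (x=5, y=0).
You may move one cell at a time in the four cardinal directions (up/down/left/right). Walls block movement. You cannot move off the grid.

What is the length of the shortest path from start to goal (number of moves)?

Answer: Shortest path length: 7

Derivation:
BFS from (x=3, y=5) until reaching (x=5, y=0):
  Distance 0: (x=3, y=5)
  Distance 1: (x=3, y=4), (x=2, y=5), (x=4, y=5), (x=3, y=6)
  Distance 2: (x=2, y=4), (x=4, y=4), (x=1, y=5), (x=5, y=5), (x=2, y=6)
  Distance 3: (x=2, y=3), (x=4, y=3), (x=1, y=4), (x=5, y=4), (x=0, y=5), (x=1, y=6), (x=5, y=6)
  Distance 4: (x=2, y=2), (x=1, y=3), (x=5, y=3), (x=0, y=4), (x=0, y=6)
  Distance 5: (x=2, y=1), (x=1, y=2), (x=3, y=2), (x=5, y=2), (x=0, y=3)
  Distance 6: (x=2, y=0), (x=1, y=1), (x=3, y=1), (x=5, y=1), (x=0, y=2)
  Distance 7: (x=1, y=0), (x=3, y=0), (x=5, y=0), (x=4, y=1)  <- goal reached here
One shortest path (7 moves): (x=3, y=5) -> (x=4, y=5) -> (x=5, y=5) -> (x=5, y=4) -> (x=5, y=3) -> (x=5, y=2) -> (x=5, y=1) -> (x=5, y=0)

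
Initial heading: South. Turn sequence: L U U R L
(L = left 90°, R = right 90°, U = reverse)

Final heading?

Answer: Final heading: East

Derivation:
Start: South
  L (left (90° counter-clockwise)) -> East
  U (U-turn (180°)) -> West
  U (U-turn (180°)) -> East
  R (right (90° clockwise)) -> South
  L (left (90° counter-clockwise)) -> East
Final: East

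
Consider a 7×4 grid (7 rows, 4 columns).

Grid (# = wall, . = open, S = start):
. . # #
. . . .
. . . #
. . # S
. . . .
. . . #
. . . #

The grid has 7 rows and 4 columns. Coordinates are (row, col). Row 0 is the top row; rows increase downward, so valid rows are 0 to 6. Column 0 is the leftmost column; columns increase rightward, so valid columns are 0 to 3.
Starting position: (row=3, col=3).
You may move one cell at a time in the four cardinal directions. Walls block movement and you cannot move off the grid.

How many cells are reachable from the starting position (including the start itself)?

Answer: Reachable cells: 22

Derivation:
BFS flood-fill from (row=3, col=3):
  Distance 0: (row=3, col=3)
  Distance 1: (row=4, col=3)
  Distance 2: (row=4, col=2)
  Distance 3: (row=4, col=1), (row=5, col=2)
  Distance 4: (row=3, col=1), (row=4, col=0), (row=5, col=1), (row=6, col=2)
  Distance 5: (row=2, col=1), (row=3, col=0), (row=5, col=0), (row=6, col=1)
  Distance 6: (row=1, col=1), (row=2, col=0), (row=2, col=2), (row=6, col=0)
  Distance 7: (row=0, col=1), (row=1, col=0), (row=1, col=2)
  Distance 8: (row=0, col=0), (row=1, col=3)
Total reachable: 22 (grid has 22 open cells total)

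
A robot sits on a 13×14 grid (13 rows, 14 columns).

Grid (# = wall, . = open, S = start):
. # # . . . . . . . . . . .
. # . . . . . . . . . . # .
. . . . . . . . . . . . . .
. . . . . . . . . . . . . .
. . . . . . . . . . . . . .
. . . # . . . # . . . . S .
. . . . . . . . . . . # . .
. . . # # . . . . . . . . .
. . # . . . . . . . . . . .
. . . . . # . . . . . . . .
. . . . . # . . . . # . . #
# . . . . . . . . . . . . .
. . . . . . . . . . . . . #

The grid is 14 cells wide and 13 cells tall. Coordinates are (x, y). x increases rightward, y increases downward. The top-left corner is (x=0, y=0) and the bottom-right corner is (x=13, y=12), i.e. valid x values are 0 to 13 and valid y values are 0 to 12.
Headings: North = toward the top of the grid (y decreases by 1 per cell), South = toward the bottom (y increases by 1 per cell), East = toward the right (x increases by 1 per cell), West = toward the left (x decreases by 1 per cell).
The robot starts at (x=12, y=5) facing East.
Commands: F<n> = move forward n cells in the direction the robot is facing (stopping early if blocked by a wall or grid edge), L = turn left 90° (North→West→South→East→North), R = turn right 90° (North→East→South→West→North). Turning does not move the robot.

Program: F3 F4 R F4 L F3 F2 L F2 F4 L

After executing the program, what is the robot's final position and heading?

Start: (x=12, y=5), facing East
  F3: move forward 1/3 (blocked), now at (x=13, y=5)
  F4: move forward 0/4 (blocked), now at (x=13, y=5)
  R: turn right, now facing South
  F4: move forward 4, now at (x=13, y=9)
  L: turn left, now facing East
  F3: move forward 0/3 (blocked), now at (x=13, y=9)
  F2: move forward 0/2 (blocked), now at (x=13, y=9)
  L: turn left, now facing North
  F2: move forward 2, now at (x=13, y=7)
  F4: move forward 4, now at (x=13, y=3)
  L: turn left, now facing West
Final: (x=13, y=3), facing West

Answer: Final position: (x=13, y=3), facing West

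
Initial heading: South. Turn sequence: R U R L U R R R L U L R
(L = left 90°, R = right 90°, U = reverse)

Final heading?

Answer: Final heading: West

Derivation:
Start: South
  R (right (90° clockwise)) -> West
  U (U-turn (180°)) -> East
  R (right (90° clockwise)) -> South
  L (left (90° counter-clockwise)) -> East
  U (U-turn (180°)) -> West
  R (right (90° clockwise)) -> North
  R (right (90° clockwise)) -> East
  R (right (90° clockwise)) -> South
  L (left (90° counter-clockwise)) -> East
  U (U-turn (180°)) -> West
  L (left (90° counter-clockwise)) -> South
  R (right (90° clockwise)) -> West
Final: West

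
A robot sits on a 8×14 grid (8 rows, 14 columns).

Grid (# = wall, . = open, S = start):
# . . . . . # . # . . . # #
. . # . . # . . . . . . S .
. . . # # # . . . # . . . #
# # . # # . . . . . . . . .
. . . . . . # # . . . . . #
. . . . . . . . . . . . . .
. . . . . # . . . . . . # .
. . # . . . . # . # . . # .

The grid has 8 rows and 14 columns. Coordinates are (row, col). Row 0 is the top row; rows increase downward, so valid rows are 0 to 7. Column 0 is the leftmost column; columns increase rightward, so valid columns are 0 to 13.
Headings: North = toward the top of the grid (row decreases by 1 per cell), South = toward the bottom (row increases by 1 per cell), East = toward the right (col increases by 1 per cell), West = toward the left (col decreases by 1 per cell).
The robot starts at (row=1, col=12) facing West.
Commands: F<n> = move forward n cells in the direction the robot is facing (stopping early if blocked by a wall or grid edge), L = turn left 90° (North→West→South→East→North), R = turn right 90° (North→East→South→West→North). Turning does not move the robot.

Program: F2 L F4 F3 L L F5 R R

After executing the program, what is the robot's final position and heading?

Start: (row=1, col=12), facing West
  F2: move forward 2, now at (row=1, col=10)
  L: turn left, now facing South
  F4: move forward 4, now at (row=5, col=10)
  F3: move forward 2/3 (blocked), now at (row=7, col=10)
  L: turn left, now facing East
  L: turn left, now facing North
  F5: move forward 5, now at (row=2, col=10)
  R: turn right, now facing East
  R: turn right, now facing South
Final: (row=2, col=10), facing South

Answer: Final position: (row=2, col=10), facing South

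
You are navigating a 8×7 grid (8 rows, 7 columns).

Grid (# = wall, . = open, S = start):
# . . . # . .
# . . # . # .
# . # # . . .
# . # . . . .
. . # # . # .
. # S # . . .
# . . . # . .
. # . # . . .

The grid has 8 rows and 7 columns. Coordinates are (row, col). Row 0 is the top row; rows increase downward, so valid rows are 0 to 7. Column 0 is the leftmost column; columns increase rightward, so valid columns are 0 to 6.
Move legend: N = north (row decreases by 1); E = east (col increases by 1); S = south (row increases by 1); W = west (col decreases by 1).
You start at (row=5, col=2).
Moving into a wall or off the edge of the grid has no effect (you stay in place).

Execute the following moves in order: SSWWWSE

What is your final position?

Start: (row=5, col=2)
  S (south): (row=5, col=2) -> (row=6, col=2)
  S (south): (row=6, col=2) -> (row=7, col=2)
  [×3]W (west): blocked, stay at (row=7, col=2)
  S (south): blocked, stay at (row=7, col=2)
  E (east): blocked, stay at (row=7, col=2)
Final: (row=7, col=2)

Answer: Final position: (row=7, col=2)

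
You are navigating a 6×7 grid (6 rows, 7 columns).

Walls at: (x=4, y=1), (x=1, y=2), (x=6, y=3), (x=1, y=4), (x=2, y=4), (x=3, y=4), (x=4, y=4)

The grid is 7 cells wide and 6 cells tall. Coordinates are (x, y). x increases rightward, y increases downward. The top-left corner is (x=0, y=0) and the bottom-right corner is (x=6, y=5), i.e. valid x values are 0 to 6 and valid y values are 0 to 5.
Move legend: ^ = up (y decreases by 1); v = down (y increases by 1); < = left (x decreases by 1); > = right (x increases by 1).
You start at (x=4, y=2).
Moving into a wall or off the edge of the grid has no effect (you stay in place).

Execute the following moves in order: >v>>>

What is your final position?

Start: (x=4, y=2)
  > (right): (x=4, y=2) -> (x=5, y=2)
  v (down): (x=5, y=2) -> (x=5, y=3)
  [×3]> (right): blocked, stay at (x=5, y=3)
Final: (x=5, y=3)

Answer: Final position: (x=5, y=3)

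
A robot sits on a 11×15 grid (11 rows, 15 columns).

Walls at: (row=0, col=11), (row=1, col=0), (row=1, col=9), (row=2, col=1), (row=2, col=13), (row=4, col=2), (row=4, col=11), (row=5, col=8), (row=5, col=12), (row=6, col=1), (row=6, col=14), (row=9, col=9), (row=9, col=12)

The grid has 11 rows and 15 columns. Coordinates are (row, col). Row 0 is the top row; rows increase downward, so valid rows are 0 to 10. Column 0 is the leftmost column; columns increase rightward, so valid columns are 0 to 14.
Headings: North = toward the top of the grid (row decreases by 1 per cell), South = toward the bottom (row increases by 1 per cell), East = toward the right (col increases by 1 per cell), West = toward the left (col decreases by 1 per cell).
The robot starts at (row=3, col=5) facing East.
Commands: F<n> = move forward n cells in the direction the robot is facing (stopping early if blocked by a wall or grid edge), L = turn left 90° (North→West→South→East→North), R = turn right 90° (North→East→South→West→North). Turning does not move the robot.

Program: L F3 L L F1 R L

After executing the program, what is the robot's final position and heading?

Answer: Final position: (row=1, col=5), facing South

Derivation:
Start: (row=3, col=5), facing East
  L: turn left, now facing North
  F3: move forward 3, now at (row=0, col=5)
  L: turn left, now facing West
  L: turn left, now facing South
  F1: move forward 1, now at (row=1, col=5)
  R: turn right, now facing West
  L: turn left, now facing South
Final: (row=1, col=5), facing South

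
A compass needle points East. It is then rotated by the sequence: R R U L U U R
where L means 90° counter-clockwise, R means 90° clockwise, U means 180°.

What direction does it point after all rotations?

Start: East
  R (right (90° clockwise)) -> South
  R (right (90° clockwise)) -> West
  U (U-turn (180°)) -> East
  L (left (90° counter-clockwise)) -> North
  U (U-turn (180°)) -> South
  U (U-turn (180°)) -> North
  R (right (90° clockwise)) -> East
Final: East

Answer: Final heading: East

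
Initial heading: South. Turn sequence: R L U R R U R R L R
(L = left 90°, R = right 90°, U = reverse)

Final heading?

Start: South
  R (right (90° clockwise)) -> West
  L (left (90° counter-clockwise)) -> South
  U (U-turn (180°)) -> North
  R (right (90° clockwise)) -> East
  R (right (90° clockwise)) -> South
  U (U-turn (180°)) -> North
  R (right (90° clockwise)) -> East
  R (right (90° clockwise)) -> South
  L (left (90° counter-clockwise)) -> East
  R (right (90° clockwise)) -> South
Final: South

Answer: Final heading: South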